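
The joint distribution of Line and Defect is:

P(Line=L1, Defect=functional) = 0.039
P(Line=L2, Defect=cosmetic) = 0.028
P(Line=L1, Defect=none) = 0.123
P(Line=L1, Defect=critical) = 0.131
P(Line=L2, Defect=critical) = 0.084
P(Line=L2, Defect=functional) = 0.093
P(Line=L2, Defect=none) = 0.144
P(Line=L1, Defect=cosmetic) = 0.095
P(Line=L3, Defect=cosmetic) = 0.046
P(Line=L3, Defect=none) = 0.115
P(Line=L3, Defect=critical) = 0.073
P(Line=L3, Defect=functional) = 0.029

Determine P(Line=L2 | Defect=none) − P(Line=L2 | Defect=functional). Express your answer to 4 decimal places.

P(Defect=none) = 0.123 + 0.144 + 0.115 = 0.382; P(Line=L2 | Defect=none) = 0.144/0.382 = 0.37696.
P(Defect=functional) = 0.039 + 0.093 + 0.029 = 0.161; P(Line=L2 | Defect=functional) = 0.093/0.161 = 0.57764.
Difference = -0.2007.

-0.2007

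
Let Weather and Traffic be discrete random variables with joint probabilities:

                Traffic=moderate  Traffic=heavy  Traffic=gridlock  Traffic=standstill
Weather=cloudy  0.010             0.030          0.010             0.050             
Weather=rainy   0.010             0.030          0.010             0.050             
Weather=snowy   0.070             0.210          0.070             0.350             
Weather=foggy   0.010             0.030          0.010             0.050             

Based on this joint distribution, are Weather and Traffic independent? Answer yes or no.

Every cell satisfies P(Weather,Traffic) = P(Weather)·P(Traffic). For instance P(Weather=rainy) = 0.100, P(Traffic=heavy) = 0.300, and 0.100×0.300 = 0.030 matches the joint entry. So Weather and Traffic are independent.

yes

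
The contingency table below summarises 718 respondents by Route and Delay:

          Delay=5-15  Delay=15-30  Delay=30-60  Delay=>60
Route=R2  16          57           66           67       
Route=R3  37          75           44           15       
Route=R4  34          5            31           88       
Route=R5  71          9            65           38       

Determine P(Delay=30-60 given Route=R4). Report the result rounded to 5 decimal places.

Total with Route=R4: 34 + 5 + 31 + 88 = 158.
P(Delay=30-60 | Route=R4) = 31/158 = 0.19620.

0.19620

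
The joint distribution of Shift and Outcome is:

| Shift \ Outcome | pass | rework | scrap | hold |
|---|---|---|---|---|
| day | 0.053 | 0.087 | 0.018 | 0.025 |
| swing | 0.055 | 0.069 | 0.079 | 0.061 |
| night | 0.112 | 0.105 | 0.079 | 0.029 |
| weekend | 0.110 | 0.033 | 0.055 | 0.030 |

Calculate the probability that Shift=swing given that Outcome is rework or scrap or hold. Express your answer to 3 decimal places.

P(Outcome=rework) = 0.087 + 0.069 + 0.105 + 0.033 = 0.294.
P(Outcome=scrap) = 0.018 + 0.079 + 0.079 + 0.055 = 0.231.
P(Outcome=hold) = 0.025 + 0.061 + 0.029 + 0.030 = 0.145.
P(Outcome ∈ {rework, scrap, hold}) = 0.294 + 0.231 + 0.145 = 0.670; P(Shift=swing, Outcome ∈ {rework, scrap, hold}) = 0.069 + 0.079 + 0.061 = 0.209.
P(Shift=swing | Outcome ∈ {rework, scrap, hold}) = 0.209/0.670 = 0.312.

0.312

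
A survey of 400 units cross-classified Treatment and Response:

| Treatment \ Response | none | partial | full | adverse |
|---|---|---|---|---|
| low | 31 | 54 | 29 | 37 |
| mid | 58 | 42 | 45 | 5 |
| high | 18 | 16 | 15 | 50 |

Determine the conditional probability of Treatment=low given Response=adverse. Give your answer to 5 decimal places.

Total with Response=adverse: 37 + 5 + 50 = 92.
P(Treatment=low | Response=adverse) = 37/92 = 0.40217.

0.40217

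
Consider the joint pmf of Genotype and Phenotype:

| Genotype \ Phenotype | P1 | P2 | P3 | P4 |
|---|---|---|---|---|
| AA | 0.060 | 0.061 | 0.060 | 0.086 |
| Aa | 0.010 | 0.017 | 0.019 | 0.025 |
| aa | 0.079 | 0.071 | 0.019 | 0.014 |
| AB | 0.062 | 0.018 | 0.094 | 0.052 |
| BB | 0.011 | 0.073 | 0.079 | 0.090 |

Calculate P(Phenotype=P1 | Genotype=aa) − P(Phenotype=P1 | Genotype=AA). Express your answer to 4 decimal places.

P(Genotype=aa) = 0.079 + 0.071 + 0.019 + 0.014 = 0.183; P(Phenotype=P1 | Genotype=aa) = 0.079/0.183 = 0.43169.
P(Genotype=AA) = 0.060 + 0.061 + 0.060 + 0.086 = 0.267; P(Phenotype=P1 | Genotype=AA) = 0.060/0.267 = 0.22472.
Difference = 0.2070.

0.2070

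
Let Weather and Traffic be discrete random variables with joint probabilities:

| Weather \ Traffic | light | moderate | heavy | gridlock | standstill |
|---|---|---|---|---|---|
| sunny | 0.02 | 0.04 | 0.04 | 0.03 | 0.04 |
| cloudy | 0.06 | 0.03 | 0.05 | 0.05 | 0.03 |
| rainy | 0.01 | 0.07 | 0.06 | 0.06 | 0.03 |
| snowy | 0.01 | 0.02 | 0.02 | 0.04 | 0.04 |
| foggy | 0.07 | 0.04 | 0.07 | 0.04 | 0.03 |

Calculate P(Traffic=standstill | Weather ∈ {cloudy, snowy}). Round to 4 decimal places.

P(Weather=cloudy) = 0.06 + 0.03 + 0.05 + 0.05 + 0.03 = 0.22.
P(Weather=snowy) = 0.01 + 0.02 + 0.02 + 0.04 + 0.04 = 0.13.
P(Weather ∈ {cloudy, snowy}) = 0.22 + 0.13 = 0.35; P(Traffic=standstill, Weather ∈ {cloudy, snowy}) = 0.03 + 0.04 = 0.07.
P(Traffic=standstill | Weather ∈ {cloudy, snowy}) = 0.07/0.35 = 0.2000.

0.2000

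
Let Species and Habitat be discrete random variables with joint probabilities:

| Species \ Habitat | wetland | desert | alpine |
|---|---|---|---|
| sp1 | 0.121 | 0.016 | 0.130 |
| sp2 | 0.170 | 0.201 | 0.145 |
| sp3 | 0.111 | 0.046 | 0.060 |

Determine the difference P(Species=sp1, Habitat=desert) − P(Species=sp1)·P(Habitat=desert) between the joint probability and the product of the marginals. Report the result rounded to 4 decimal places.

-0.0542

P(Species=sp1) = 0.121 + 0.016 + 0.130 = 0.267.
P(Habitat=desert) = 0.016 + 0.201 + 0.046 = 0.263.
P(Species=sp1, Habitat=desert) − P(Species=sp1)P(Habitat=desert) = 0.016 − 0.267×0.263 = -0.0542.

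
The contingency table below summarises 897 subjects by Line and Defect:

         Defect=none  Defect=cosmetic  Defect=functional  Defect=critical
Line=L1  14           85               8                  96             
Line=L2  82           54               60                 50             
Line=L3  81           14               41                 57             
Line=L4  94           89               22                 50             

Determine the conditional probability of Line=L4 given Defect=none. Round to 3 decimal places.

Total with Defect=none: 14 + 82 + 81 + 94 = 271.
P(Line=L4 | Defect=none) = 94/271 = 0.347.

0.347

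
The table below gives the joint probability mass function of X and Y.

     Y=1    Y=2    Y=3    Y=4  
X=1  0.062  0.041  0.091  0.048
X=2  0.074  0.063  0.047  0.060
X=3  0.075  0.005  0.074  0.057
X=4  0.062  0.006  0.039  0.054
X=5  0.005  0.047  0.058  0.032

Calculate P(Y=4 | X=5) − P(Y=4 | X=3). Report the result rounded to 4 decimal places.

P(X=5) = 0.005 + 0.047 + 0.058 + 0.032 = 0.142; P(Y=4 | X=5) = 0.032/0.142 = 0.22535.
P(X=3) = 0.075 + 0.005 + 0.074 + 0.057 = 0.211; P(Y=4 | X=3) = 0.057/0.211 = 0.27014.
Difference = -0.0448.

-0.0448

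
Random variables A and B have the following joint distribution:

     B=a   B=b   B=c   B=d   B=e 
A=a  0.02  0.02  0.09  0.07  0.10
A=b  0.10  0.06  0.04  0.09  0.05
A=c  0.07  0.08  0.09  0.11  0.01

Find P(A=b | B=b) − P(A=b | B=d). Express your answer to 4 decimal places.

0.0417

P(B=b) = 0.02 + 0.06 + 0.08 = 0.16; P(A=b | B=b) = 0.06/0.16 = 0.37500.
P(B=d) = 0.07 + 0.09 + 0.11 = 0.27; P(A=b | B=d) = 0.09/0.27 = 0.33333.
Difference = 0.0417.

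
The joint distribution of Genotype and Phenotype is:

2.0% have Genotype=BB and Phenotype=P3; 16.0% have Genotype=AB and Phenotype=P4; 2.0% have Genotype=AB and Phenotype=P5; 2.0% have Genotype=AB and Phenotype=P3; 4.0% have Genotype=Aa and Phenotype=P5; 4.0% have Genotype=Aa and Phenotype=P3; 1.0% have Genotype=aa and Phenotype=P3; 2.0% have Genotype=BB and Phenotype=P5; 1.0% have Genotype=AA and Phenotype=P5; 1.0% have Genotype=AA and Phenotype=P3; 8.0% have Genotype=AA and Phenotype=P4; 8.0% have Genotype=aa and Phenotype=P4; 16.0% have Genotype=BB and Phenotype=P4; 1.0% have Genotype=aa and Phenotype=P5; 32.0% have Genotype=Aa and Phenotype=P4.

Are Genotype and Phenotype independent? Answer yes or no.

yes

Every cell satisfies P(Genotype,Phenotype) = P(Genotype)·P(Phenotype). For instance P(Genotype=BB) = 0.200, P(Phenotype=P3) = 0.100, and 0.200×0.100 = 0.020 matches the joint entry. So Genotype and Phenotype are independent.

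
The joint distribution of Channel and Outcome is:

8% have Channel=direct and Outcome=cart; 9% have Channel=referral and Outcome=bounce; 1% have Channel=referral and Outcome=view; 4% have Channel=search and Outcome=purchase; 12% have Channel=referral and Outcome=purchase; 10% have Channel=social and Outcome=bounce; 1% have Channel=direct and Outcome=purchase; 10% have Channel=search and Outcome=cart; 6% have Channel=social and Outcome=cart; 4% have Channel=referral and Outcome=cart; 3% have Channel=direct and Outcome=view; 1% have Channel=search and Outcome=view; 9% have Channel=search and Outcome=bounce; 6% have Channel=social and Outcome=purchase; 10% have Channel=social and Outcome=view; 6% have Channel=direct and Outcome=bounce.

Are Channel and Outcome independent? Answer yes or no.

P(Channel=referral) = 0.26 and P(Outcome=purchase) = 0.23, so their product is 0.0598, but P(Channel=referral, Outcome=purchase) = 0.12. Since these differ, Channel and Outcome are not independent.

no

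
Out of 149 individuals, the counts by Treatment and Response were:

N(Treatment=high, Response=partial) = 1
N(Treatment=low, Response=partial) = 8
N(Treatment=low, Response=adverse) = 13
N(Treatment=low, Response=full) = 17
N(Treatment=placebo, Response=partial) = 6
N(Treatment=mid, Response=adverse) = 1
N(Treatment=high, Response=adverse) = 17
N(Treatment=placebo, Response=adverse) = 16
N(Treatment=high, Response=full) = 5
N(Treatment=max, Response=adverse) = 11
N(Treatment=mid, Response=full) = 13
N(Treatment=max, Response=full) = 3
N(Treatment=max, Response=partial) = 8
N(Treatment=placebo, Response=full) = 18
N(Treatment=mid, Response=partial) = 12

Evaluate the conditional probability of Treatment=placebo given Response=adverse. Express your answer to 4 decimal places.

Total with Response=adverse: 16 + 13 + 1 + 17 + 11 = 58.
P(Treatment=placebo | Response=adverse) = 16/58 = 0.2759.

0.2759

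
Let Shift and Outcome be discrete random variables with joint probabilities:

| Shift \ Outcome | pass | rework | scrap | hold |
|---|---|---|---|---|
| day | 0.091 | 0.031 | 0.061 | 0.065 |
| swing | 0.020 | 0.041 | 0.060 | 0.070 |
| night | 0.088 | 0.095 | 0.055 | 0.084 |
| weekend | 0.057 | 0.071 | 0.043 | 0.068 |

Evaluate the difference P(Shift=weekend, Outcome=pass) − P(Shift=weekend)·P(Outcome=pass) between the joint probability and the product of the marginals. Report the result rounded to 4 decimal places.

P(Shift=weekend) = 0.057 + 0.071 + 0.043 + 0.068 = 0.239.
P(Outcome=pass) = 0.091 + 0.020 + 0.088 + 0.057 = 0.256.
P(Shift=weekend, Outcome=pass) − P(Shift=weekend)P(Outcome=pass) = 0.057 − 0.239×0.256 = -0.0042.

-0.0042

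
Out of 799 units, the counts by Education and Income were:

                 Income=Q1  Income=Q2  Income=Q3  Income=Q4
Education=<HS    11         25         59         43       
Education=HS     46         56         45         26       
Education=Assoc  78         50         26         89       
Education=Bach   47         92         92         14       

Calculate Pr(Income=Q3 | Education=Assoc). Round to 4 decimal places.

0.1070

Total with Education=Assoc: 78 + 50 + 26 + 89 = 243.
P(Income=Q3 | Education=Assoc) = 26/243 = 0.1070.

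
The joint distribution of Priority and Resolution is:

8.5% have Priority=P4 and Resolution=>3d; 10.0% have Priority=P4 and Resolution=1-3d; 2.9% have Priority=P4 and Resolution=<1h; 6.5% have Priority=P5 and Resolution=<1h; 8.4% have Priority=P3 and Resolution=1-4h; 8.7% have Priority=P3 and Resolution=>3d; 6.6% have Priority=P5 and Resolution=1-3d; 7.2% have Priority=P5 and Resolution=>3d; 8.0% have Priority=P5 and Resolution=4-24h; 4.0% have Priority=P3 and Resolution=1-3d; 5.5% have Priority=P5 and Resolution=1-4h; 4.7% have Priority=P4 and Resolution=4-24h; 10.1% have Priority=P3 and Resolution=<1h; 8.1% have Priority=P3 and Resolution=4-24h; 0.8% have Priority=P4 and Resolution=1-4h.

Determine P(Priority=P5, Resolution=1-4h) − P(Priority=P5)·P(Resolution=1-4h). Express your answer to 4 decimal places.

P(Priority=P5) = 0.065 + 0.055 + 0.080 + 0.066 + 0.072 = 0.338.
P(Resolution=1-4h) = 0.084 + 0.008 + 0.055 = 0.147.
P(Priority=P5, Resolution=1-4h) − P(Priority=P5)P(Resolution=1-4h) = 0.055 − 0.338×0.147 = 0.0053.

0.0053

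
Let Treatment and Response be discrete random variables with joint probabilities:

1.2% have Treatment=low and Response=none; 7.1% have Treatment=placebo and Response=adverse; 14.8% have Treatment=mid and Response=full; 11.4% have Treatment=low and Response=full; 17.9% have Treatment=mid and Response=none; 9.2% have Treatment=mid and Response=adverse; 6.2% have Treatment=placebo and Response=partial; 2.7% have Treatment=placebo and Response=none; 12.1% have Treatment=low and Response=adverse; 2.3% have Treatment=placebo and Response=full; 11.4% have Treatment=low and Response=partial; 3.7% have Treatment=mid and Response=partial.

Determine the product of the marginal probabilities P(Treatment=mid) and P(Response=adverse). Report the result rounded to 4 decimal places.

0.1295

P(Treatment=mid) = 0.179 + 0.037 + 0.148 + 0.092 = 0.456.
P(Response=adverse) = 0.071 + 0.121 + 0.092 = 0.284.
Product: 0.456 × 0.284 = 0.1295.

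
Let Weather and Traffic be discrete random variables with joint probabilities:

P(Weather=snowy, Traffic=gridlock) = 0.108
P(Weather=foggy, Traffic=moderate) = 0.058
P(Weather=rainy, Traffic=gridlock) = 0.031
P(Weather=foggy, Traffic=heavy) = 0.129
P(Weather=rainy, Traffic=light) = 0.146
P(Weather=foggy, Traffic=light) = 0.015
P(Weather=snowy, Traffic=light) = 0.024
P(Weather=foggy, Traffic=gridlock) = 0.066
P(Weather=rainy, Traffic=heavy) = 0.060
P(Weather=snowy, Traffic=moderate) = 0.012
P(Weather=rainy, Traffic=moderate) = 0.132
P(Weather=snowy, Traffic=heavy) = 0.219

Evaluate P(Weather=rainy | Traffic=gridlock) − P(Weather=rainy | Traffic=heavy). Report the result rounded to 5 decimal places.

0.00416

P(Traffic=gridlock) = 0.031 + 0.108 + 0.066 = 0.205; P(Weather=rainy | Traffic=gridlock) = 0.031/0.205 = 0.151220.
P(Traffic=heavy) = 0.060 + 0.219 + 0.129 = 0.408; P(Weather=rainy | Traffic=heavy) = 0.060/0.408 = 0.147059.
Difference = 0.00416.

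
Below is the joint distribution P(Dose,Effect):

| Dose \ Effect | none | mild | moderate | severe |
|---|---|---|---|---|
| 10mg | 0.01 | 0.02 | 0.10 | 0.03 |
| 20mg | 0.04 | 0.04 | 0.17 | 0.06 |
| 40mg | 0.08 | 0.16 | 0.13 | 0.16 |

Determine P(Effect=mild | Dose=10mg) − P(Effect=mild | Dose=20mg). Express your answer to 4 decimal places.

-0.0040

P(Dose=10mg) = 0.01 + 0.02 + 0.10 + 0.03 = 0.16; P(Effect=mild | Dose=10mg) = 0.02/0.16 = 0.12500.
P(Dose=20mg) = 0.04 + 0.04 + 0.17 + 0.06 = 0.31; P(Effect=mild | Dose=20mg) = 0.04/0.31 = 0.12903.
Difference = -0.0040.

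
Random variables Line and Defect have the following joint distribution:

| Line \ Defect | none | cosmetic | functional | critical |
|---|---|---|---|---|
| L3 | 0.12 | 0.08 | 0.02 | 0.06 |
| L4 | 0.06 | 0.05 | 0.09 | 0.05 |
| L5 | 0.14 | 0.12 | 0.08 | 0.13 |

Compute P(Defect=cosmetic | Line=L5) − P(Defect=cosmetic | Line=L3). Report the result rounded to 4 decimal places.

-0.0304

P(Line=L5) = 0.14 + 0.12 + 0.08 + 0.13 = 0.47; P(Defect=cosmetic | Line=L5) = 0.12/0.47 = 0.25532.
P(Line=L3) = 0.12 + 0.08 + 0.02 + 0.06 = 0.28; P(Defect=cosmetic | Line=L3) = 0.08/0.28 = 0.28571.
Difference = -0.0304.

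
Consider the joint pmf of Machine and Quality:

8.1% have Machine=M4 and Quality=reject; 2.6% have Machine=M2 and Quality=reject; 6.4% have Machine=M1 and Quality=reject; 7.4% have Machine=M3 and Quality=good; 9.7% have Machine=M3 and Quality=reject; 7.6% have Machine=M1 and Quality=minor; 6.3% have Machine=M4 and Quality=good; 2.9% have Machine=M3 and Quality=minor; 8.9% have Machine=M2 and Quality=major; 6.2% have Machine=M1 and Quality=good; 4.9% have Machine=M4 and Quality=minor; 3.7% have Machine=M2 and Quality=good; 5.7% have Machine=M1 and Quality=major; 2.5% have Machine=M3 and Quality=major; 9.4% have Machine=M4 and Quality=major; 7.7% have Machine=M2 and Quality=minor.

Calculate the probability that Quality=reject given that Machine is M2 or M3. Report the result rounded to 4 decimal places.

0.2709

P(Machine=M2) = 0.037 + 0.077 + 0.089 + 0.026 = 0.229.
P(Machine=M3) = 0.074 + 0.029 + 0.025 + 0.097 = 0.225.
P(Machine ∈ {M2, M3}) = 0.229 + 0.225 = 0.454; P(Quality=reject, Machine ∈ {M2, M3}) = 0.026 + 0.097 = 0.123.
P(Quality=reject | Machine ∈ {M2, M3}) = 0.123/0.454 = 0.2709.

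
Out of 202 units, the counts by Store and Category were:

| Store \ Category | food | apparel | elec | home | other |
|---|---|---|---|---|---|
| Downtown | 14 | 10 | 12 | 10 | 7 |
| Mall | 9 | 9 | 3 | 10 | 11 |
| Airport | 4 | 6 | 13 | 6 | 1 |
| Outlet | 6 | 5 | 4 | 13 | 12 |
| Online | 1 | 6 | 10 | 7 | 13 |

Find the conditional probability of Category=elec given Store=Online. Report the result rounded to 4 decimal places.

0.2703

Total with Store=Online: 1 + 6 + 10 + 7 + 13 = 37.
P(Category=elec | Store=Online) = 10/37 = 0.2703.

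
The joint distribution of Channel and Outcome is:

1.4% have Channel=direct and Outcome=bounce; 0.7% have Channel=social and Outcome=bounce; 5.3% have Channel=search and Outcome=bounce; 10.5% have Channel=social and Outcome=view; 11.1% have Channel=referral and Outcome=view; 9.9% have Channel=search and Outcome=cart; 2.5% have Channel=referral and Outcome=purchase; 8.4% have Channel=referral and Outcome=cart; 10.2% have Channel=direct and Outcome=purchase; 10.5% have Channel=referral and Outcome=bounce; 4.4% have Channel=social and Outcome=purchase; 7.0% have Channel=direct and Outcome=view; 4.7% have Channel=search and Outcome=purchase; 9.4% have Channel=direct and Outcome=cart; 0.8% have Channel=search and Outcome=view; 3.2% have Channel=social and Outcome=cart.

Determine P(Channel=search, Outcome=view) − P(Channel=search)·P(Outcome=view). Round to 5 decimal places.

P(Channel=search) = 0.053 + 0.008 + 0.099 + 0.047 = 0.207.
P(Outcome=view) = 0.008 + 0.105 + 0.070 + 0.111 = 0.294.
P(Channel=search, Outcome=view) − P(Channel=search)P(Outcome=view) = 0.008 − 0.207×0.294 = -0.05286.

-0.05286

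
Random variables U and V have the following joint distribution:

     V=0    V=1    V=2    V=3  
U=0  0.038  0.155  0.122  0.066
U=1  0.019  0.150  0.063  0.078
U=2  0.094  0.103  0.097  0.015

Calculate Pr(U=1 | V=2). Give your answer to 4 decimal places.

0.2234

P(V=2) = 0.122 + 0.063 + 0.097 = 0.282.
P(U=1 | V=2) = 0.063/0.282 = 0.2234.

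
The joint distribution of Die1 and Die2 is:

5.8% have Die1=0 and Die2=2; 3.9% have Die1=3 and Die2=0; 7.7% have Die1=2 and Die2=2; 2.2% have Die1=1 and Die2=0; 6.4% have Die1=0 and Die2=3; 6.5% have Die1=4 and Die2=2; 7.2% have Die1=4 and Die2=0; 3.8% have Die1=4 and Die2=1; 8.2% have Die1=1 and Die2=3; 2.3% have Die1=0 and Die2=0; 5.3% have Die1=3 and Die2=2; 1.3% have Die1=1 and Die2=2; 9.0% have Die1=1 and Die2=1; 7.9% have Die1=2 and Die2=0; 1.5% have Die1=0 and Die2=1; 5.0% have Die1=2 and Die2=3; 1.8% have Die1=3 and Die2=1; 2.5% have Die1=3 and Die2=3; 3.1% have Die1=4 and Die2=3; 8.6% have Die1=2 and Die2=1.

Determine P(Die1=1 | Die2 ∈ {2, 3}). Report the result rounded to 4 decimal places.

0.1834

P(Die2=2) = 0.058 + 0.013 + 0.077 + 0.053 + 0.065 = 0.266.
P(Die2=3) = 0.064 + 0.082 + 0.050 + 0.025 + 0.031 = 0.252.
P(Die2 ∈ {2, 3}) = 0.266 + 0.252 = 0.518; P(Die1=1, Die2 ∈ {2, 3}) = 0.013 + 0.082 = 0.095.
P(Die1=1 | Die2 ∈ {2, 3}) = 0.095/0.518 = 0.1834.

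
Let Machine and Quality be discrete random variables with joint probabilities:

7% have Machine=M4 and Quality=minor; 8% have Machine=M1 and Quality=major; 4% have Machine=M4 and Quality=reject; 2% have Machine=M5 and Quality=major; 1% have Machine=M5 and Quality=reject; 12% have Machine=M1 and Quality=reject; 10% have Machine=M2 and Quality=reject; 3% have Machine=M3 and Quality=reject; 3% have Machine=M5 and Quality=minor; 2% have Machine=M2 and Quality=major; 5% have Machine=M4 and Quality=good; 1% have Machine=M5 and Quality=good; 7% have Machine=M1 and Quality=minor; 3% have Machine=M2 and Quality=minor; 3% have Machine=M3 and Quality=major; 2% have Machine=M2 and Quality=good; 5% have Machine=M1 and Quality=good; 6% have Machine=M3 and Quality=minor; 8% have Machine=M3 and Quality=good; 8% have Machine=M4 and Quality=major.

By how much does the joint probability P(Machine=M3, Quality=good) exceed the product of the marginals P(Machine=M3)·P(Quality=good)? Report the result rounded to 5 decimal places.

P(Machine=M3) = 0.08 + 0.06 + 0.03 + 0.03 = 0.20.
P(Quality=good) = 0.05 + 0.02 + 0.08 + 0.05 + 0.01 = 0.21.
P(Machine=M3, Quality=good) − P(Machine=M3)P(Quality=good) = 0.08 − 0.20×0.21 = 0.03800.

0.03800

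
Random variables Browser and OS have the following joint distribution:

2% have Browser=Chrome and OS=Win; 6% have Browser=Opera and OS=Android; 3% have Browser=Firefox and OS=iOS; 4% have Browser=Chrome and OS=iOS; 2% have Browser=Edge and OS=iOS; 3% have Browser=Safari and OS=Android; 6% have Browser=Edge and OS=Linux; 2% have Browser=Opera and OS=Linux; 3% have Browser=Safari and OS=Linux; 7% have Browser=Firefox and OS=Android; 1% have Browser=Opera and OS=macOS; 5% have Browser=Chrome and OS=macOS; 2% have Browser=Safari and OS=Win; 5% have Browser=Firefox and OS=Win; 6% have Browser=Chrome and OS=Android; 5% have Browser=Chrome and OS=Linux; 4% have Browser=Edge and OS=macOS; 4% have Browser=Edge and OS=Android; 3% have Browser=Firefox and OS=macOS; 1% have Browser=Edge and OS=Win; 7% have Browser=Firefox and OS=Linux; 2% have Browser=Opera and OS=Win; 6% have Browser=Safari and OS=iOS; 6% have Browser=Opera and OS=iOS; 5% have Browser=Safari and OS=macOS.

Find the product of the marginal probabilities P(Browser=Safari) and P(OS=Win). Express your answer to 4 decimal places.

0.0228

P(Browser=Safari) = 0.02 + 0.05 + 0.03 + 0.06 + 0.03 = 0.19.
P(OS=Win) = 0.02 + 0.05 + 0.02 + 0.01 + 0.02 = 0.12.
Product: 0.19 × 0.12 = 0.0228.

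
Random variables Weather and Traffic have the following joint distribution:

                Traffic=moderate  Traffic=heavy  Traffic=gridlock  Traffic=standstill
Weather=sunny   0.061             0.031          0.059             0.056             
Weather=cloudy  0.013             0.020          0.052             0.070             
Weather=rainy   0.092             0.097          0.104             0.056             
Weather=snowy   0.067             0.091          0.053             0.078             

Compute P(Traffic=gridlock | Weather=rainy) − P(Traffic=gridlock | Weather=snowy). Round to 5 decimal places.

0.11460

P(Weather=rainy) = 0.092 + 0.097 + 0.104 + 0.056 = 0.349; P(Traffic=gridlock | Weather=rainy) = 0.104/0.349 = 0.297994.
P(Weather=snowy) = 0.067 + 0.091 + 0.053 + 0.078 = 0.289; P(Traffic=gridlock | Weather=snowy) = 0.053/0.289 = 0.183391.
Difference = 0.11460.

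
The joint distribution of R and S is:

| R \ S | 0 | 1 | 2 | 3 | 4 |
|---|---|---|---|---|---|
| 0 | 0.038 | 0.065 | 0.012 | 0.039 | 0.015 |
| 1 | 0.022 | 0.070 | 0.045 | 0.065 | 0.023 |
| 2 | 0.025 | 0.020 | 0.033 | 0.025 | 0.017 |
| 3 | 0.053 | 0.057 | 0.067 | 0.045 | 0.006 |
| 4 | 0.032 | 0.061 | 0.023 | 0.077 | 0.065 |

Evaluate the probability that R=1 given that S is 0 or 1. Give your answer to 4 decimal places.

P(S=0) = 0.038 + 0.022 + 0.025 + 0.053 + 0.032 = 0.170.
P(S=1) = 0.065 + 0.070 + 0.020 + 0.057 + 0.061 = 0.273.
P(S ∈ {0, 1}) = 0.170 + 0.273 = 0.443; P(R=1, S ∈ {0, 1}) = 0.022 + 0.070 = 0.092.
P(R=1 | S ∈ {0, 1}) = 0.092/0.443 = 0.2077.

0.2077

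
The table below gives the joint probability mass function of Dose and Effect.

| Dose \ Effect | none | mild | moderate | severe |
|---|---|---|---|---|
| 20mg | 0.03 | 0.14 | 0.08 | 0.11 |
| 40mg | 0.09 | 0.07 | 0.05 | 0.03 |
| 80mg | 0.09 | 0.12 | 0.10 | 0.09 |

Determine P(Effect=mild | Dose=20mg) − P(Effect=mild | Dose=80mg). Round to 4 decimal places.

P(Dose=20mg) = 0.03 + 0.14 + 0.08 + 0.11 = 0.36; P(Effect=mild | Dose=20mg) = 0.14/0.36 = 0.38889.
P(Dose=80mg) = 0.09 + 0.12 + 0.10 + 0.09 = 0.40; P(Effect=mild | Dose=80mg) = 0.12/0.40 = 0.30000.
Difference = 0.0889.

0.0889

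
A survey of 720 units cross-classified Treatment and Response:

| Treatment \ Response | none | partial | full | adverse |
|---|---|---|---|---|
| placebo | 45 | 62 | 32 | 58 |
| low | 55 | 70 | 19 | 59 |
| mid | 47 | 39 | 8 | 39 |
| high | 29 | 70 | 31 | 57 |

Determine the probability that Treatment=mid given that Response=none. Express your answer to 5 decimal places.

0.26705

Total with Response=none: 45 + 55 + 47 + 29 = 176.
P(Treatment=mid | Response=none) = 47/176 = 0.26705.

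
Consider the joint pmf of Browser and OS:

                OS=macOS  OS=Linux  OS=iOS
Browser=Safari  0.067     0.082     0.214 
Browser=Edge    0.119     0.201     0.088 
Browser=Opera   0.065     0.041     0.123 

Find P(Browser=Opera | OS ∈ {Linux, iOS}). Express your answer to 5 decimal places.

P(OS=Linux) = 0.082 + 0.201 + 0.041 = 0.324.
P(OS=iOS) = 0.214 + 0.088 + 0.123 = 0.425.
P(OS ∈ {Linux, iOS}) = 0.324 + 0.425 = 0.749; P(Browser=Opera, OS ∈ {Linux, iOS}) = 0.041 + 0.123 = 0.164.
P(Browser=Opera | OS ∈ {Linux, iOS}) = 0.164/0.749 = 0.21896.

0.21896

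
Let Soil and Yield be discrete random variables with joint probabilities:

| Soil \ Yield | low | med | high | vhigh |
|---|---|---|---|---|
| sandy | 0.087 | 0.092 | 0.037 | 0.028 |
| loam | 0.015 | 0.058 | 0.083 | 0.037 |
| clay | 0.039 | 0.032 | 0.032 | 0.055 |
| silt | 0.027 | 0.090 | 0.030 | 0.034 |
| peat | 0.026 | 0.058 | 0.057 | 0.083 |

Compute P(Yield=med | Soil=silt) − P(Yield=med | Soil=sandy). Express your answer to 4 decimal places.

P(Soil=silt) = 0.027 + 0.090 + 0.030 + 0.034 = 0.181; P(Yield=med | Soil=silt) = 0.090/0.181 = 0.49724.
P(Soil=sandy) = 0.087 + 0.092 + 0.037 + 0.028 = 0.244; P(Yield=med | Soil=sandy) = 0.092/0.244 = 0.37705.
Difference = 0.1202.

0.1202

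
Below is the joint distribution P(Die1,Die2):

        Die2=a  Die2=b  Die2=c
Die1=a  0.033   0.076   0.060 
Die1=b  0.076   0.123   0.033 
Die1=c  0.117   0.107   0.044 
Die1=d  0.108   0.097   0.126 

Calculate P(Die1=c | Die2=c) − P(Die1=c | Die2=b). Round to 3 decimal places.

-0.098

P(Die2=c) = 0.060 + 0.033 + 0.044 + 0.126 = 0.263; P(Die1=c | Die2=c) = 0.044/0.263 = 0.1673.
P(Die2=b) = 0.076 + 0.123 + 0.107 + 0.097 = 0.403; P(Die1=c | Die2=b) = 0.107/0.403 = 0.2655.
Difference = -0.098.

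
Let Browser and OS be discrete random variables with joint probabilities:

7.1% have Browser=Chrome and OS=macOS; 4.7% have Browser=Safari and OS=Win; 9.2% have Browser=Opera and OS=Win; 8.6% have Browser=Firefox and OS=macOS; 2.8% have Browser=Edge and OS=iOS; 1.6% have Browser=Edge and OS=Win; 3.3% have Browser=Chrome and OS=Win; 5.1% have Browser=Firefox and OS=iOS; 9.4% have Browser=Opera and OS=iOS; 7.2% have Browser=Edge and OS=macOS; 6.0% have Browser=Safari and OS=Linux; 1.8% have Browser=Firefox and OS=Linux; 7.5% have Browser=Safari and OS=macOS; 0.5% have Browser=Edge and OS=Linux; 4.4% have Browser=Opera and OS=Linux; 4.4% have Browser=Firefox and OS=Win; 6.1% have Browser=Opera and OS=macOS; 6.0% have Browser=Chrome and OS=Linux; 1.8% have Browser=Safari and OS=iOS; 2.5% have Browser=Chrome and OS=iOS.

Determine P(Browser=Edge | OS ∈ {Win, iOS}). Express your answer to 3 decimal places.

P(OS=Win) = 0.033 + 0.044 + 0.047 + 0.016 + 0.092 = 0.232.
P(OS=iOS) = 0.025 + 0.051 + 0.018 + 0.028 + 0.094 = 0.216.
P(OS ∈ {Win, iOS}) = 0.232 + 0.216 = 0.448; P(Browser=Edge, OS ∈ {Win, iOS}) = 0.016 + 0.028 = 0.044.
P(Browser=Edge | OS ∈ {Win, iOS}) = 0.044/0.448 = 0.098.

0.098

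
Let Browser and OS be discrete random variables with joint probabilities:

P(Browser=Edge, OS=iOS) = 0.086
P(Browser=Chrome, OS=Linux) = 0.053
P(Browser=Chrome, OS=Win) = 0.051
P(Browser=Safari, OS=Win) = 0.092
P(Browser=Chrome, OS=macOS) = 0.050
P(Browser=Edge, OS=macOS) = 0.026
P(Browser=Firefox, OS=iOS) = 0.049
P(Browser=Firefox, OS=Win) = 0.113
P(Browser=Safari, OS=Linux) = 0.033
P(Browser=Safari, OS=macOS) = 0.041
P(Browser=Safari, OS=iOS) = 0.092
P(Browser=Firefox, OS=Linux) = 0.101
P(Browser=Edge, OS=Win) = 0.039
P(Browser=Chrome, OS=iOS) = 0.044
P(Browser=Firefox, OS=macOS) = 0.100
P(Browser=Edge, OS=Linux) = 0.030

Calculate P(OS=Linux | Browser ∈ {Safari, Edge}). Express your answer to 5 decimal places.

0.14351

P(Browser=Safari) = 0.092 + 0.041 + 0.033 + 0.092 = 0.258.
P(Browser=Edge) = 0.039 + 0.026 + 0.030 + 0.086 = 0.181.
P(Browser ∈ {Safari, Edge}) = 0.258 + 0.181 = 0.439; P(OS=Linux, Browser ∈ {Safari, Edge}) = 0.033 + 0.030 = 0.063.
P(OS=Linux | Browser ∈ {Safari, Edge}) = 0.063/0.439 = 0.14351.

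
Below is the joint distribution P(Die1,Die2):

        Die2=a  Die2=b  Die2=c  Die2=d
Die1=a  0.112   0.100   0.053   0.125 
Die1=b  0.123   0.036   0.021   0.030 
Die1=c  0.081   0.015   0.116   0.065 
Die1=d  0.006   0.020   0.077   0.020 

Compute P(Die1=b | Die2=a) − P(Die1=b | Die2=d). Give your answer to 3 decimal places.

P(Die2=a) = 0.112 + 0.123 + 0.081 + 0.006 = 0.322; P(Die1=b | Die2=a) = 0.123/0.322 = 0.3820.
P(Die2=d) = 0.125 + 0.030 + 0.065 + 0.020 = 0.240; P(Die1=b | Die2=d) = 0.030/0.240 = 0.1250.
Difference = 0.257.

0.257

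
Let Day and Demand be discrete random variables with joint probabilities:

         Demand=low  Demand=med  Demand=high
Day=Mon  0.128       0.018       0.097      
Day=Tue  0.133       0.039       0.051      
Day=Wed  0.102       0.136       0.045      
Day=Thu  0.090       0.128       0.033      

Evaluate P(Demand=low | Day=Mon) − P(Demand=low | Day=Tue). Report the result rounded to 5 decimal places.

P(Day=Mon) = 0.128 + 0.018 + 0.097 = 0.243; P(Demand=low | Day=Mon) = 0.128/0.243 = 0.526749.
P(Day=Tue) = 0.133 + 0.039 + 0.051 = 0.223; P(Demand=low | Day=Tue) = 0.133/0.223 = 0.596413.
Difference = -0.06966.

-0.06966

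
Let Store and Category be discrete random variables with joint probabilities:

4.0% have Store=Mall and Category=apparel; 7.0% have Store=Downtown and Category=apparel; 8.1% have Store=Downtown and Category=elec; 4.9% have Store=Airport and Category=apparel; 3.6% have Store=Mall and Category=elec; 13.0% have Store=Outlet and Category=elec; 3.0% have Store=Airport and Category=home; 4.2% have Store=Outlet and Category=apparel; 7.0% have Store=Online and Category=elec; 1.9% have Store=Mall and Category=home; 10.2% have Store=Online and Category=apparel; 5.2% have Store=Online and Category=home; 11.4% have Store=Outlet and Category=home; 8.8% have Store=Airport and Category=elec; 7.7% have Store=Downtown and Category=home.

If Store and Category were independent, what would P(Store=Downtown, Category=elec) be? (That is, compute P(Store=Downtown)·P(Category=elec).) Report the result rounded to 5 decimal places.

P(Store=Downtown) = 0.070 + 0.081 + 0.077 = 0.228.
P(Category=elec) = 0.081 + 0.036 + 0.088 + 0.130 + 0.070 = 0.405.
Product: 0.228 × 0.405 = 0.09234.

0.09234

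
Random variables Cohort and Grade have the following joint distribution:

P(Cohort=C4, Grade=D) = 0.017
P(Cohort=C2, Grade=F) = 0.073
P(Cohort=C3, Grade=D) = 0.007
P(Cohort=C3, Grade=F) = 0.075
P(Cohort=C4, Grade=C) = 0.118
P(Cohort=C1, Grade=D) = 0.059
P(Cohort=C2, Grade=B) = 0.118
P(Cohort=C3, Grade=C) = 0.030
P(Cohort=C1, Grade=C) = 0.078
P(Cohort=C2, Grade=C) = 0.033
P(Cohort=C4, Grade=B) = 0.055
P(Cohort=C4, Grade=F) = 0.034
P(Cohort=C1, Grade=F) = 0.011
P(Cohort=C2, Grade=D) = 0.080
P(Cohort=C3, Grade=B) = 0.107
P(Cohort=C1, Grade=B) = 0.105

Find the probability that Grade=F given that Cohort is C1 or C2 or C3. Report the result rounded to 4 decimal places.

0.2049

P(Cohort=C1) = 0.105 + 0.078 + 0.059 + 0.011 = 0.253.
P(Cohort=C2) = 0.118 + 0.033 + 0.080 + 0.073 = 0.304.
P(Cohort=C3) = 0.107 + 0.030 + 0.007 + 0.075 = 0.219.
P(Cohort ∈ {C1, C2, C3}) = 0.253 + 0.304 + 0.219 = 0.776; P(Grade=F, Cohort ∈ {C1, C2, C3}) = 0.011 + 0.073 + 0.075 = 0.159.
P(Grade=F | Cohort ∈ {C1, C2, C3}) = 0.159/0.776 = 0.2049.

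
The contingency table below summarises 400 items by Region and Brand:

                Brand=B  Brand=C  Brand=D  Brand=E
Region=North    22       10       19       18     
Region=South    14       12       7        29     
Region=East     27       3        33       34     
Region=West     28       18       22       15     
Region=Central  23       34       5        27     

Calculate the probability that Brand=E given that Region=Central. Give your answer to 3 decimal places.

0.303

Total with Region=Central: 23 + 34 + 5 + 27 = 89.
P(Brand=E | Region=Central) = 27/89 = 0.303.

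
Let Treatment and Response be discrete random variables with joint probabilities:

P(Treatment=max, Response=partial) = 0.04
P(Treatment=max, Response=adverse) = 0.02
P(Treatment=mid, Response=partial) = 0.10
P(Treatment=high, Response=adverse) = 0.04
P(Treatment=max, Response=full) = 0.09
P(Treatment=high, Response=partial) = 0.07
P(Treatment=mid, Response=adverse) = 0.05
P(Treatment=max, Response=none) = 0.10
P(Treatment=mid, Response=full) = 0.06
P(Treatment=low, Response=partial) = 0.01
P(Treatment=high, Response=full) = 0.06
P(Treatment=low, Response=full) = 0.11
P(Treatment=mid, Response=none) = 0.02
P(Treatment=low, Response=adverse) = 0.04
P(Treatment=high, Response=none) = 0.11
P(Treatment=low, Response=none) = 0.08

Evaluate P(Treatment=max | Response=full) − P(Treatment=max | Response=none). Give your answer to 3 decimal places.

P(Response=full) = 0.11 + 0.06 + 0.06 + 0.09 = 0.32; P(Treatment=max | Response=full) = 0.09/0.32 = 0.2813.
P(Response=none) = 0.08 + 0.02 + 0.11 + 0.10 = 0.31; P(Treatment=max | Response=none) = 0.10/0.31 = 0.3226.
Difference = -0.041.

-0.041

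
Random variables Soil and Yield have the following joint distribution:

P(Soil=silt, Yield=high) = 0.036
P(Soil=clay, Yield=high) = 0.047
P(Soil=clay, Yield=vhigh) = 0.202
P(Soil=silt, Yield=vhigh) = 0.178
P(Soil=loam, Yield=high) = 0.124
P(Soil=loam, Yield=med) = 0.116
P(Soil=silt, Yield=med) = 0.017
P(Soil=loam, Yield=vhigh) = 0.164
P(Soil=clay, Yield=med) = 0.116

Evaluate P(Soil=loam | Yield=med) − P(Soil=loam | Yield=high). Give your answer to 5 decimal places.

-0.13317

P(Yield=med) = 0.116 + 0.116 + 0.017 = 0.249; P(Soil=loam | Yield=med) = 0.116/0.249 = 0.465863.
P(Yield=high) = 0.124 + 0.047 + 0.036 = 0.207; P(Soil=loam | Yield=high) = 0.124/0.207 = 0.599034.
Difference = -0.13317.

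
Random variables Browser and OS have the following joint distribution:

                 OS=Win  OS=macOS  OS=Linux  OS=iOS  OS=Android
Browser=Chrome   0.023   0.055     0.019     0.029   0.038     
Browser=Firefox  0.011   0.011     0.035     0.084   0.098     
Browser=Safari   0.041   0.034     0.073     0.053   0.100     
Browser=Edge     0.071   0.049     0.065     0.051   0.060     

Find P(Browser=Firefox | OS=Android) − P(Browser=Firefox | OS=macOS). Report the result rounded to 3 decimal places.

P(OS=Android) = 0.038 + 0.098 + 0.100 + 0.060 = 0.296; P(Browser=Firefox | OS=Android) = 0.098/0.296 = 0.3311.
P(OS=macOS) = 0.055 + 0.011 + 0.034 + 0.049 = 0.149; P(Browser=Firefox | OS=macOS) = 0.011/0.149 = 0.0738.
Difference = 0.257.

0.257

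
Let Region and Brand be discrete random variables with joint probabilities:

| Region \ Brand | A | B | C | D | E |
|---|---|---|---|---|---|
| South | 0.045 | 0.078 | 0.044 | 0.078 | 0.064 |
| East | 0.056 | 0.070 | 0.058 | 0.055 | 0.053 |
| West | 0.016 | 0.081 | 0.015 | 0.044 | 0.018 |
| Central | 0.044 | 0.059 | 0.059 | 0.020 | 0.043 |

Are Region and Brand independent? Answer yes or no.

no

P(Region=West) = 0.174 and P(Brand=B) = 0.288, so their product is 0.05011, but P(Region=West, Brand=B) = 0.081. Since these differ, Region and Brand are not independent.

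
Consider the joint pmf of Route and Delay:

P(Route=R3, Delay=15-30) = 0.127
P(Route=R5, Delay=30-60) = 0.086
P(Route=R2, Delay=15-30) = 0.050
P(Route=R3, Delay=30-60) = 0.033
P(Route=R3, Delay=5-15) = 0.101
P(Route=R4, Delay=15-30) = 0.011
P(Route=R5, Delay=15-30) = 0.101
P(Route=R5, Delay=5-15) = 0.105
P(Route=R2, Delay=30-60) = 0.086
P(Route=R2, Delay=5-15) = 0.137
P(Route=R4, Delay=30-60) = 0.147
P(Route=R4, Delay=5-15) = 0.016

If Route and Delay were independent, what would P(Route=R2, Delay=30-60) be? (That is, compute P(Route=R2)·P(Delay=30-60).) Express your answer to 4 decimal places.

P(Route=R2) = 0.137 + 0.050 + 0.086 = 0.273.
P(Delay=30-60) = 0.086 + 0.033 + 0.147 + 0.086 = 0.352.
Product: 0.273 × 0.352 = 0.0961.

0.0961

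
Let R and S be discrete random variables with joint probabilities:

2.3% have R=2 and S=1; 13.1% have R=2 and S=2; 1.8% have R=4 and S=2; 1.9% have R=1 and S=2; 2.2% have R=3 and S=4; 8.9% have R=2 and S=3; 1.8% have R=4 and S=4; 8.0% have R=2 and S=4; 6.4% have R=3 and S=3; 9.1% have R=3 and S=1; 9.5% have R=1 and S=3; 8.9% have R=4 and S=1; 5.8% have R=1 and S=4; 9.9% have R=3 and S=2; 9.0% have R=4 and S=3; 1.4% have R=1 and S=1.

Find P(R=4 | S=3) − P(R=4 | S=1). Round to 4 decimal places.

-0.1439

P(S=3) = 0.095 + 0.089 + 0.064 + 0.090 = 0.338; P(R=4 | S=3) = 0.090/0.338 = 0.26627.
P(S=1) = 0.014 + 0.023 + 0.091 + 0.089 = 0.217; P(R=4 | S=1) = 0.089/0.217 = 0.41014.
Difference = -0.1439.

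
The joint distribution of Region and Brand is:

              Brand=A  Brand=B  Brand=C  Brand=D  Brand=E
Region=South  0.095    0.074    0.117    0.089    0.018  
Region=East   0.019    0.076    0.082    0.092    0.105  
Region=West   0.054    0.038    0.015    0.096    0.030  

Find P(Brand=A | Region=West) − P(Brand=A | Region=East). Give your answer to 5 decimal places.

0.18096

P(Region=West) = 0.054 + 0.038 + 0.015 + 0.096 + 0.030 = 0.233; P(Brand=A | Region=West) = 0.054/0.233 = 0.231760.
P(Region=East) = 0.019 + 0.076 + 0.082 + 0.092 + 0.105 = 0.374; P(Brand=A | Region=East) = 0.019/0.374 = 0.050802.
Difference = 0.18096.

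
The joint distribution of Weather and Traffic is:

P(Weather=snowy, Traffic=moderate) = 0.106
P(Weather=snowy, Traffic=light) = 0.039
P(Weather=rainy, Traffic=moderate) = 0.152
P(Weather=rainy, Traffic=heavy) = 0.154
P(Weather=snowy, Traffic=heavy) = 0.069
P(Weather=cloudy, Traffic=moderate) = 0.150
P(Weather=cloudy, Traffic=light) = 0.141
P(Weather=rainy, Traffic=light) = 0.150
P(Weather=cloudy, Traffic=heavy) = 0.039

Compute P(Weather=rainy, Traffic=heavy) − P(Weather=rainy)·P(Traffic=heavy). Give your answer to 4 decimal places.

P(Weather=rainy) = 0.150 + 0.152 + 0.154 = 0.456.
P(Traffic=heavy) = 0.039 + 0.154 + 0.069 = 0.262.
P(Weather=rainy, Traffic=heavy) − P(Weather=rainy)P(Traffic=heavy) = 0.154 − 0.456×0.262 = 0.0345.

0.0345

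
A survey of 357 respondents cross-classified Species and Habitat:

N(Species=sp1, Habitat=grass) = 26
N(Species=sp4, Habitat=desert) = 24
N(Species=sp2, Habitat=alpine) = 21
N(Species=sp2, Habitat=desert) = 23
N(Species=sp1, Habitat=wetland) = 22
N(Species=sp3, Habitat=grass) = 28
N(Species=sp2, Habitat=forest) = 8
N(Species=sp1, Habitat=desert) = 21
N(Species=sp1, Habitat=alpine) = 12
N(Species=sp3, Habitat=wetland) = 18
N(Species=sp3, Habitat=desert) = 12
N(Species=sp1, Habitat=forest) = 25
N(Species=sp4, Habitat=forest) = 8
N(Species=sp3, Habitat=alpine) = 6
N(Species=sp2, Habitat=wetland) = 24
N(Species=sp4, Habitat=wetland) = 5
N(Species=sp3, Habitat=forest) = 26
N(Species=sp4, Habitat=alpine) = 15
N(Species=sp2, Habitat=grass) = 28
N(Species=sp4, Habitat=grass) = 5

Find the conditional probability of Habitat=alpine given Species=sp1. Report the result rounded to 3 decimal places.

Total with Species=sp1: 25 + 26 + 22 + 21 + 12 = 106.
P(Habitat=alpine | Species=sp1) = 12/106 = 0.113.

0.113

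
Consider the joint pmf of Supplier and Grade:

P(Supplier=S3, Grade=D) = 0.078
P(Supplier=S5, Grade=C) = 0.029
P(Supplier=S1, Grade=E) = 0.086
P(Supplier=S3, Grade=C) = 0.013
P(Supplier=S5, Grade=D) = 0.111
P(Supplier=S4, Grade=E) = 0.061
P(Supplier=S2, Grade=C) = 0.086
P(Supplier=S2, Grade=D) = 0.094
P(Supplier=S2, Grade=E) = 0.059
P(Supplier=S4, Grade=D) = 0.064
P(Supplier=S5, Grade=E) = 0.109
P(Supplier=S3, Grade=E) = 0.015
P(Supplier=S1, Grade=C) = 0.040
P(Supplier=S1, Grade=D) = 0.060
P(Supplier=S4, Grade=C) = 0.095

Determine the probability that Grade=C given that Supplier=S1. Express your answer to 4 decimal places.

0.2151

P(Supplier=S1) = 0.040 + 0.060 + 0.086 = 0.186.
P(Grade=C | Supplier=S1) = 0.040/0.186 = 0.2151.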